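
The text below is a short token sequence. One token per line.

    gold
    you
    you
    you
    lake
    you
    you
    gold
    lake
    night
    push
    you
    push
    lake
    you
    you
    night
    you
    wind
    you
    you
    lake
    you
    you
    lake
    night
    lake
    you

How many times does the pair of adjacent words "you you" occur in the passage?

Scanning the 27 overlapping bigram windows for "you you":
  position 2–3: you you
  position 3–4: you you
  position 6–7: you you
  position 15–16: you you
  position 20–21: you you
  position 23–24: you you

6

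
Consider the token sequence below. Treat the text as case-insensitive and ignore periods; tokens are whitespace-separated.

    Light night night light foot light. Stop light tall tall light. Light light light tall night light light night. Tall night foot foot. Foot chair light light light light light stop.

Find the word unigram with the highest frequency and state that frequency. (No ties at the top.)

Unigram frequencies (highest first):
  light: 15
  night: 5
  foot: 4
  tall: 4
  stop: 2
  chair: 1

"light", 15 times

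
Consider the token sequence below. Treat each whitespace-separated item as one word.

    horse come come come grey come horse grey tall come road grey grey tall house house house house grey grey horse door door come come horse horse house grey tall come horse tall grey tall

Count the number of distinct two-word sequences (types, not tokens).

22

35 tokens → 34 bigram windows in total.
Repeated bigrams (each contributes count−1 duplicates):
  grey tall: 4
  come come: 3
  come horse: 3
  house house: 3
  grey grey: 2
  house grey: 2
  tall come: 2
12 duplicate windows → 34 − 12 = 22 distinct.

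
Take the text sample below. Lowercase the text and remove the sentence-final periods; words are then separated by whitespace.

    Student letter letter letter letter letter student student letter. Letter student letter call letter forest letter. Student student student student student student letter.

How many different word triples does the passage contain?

23 tokens → 21 trigram windows in total.
Repeated trigrams (each contributes count−1 duplicates):
  student student student: 4
  letter letter letter: 3
  letter letter student: 2
  letter student student: 2
  student letter letter: 2
  student student letter: 2
9 duplicate windows → 21 − 9 = 12 distinct.

12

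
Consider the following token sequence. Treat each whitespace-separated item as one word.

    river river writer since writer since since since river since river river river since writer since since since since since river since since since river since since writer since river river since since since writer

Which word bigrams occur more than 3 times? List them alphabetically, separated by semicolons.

Bigram counts meeting the condition (more than 3 times):
  river river: 4
  river since: 5
  since river: 5
  since since: 11
  since writer: 4
  writer since: 4

river river; river since; since river; since since; since writer; writer since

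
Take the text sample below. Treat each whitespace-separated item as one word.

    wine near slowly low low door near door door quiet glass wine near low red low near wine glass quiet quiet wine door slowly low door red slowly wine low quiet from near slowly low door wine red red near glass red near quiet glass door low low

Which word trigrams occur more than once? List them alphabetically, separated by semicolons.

near slowly low; slowly low door

Trigram counts meeting the condition (more than once):
  near slowly low: 2
  slowly low door: 2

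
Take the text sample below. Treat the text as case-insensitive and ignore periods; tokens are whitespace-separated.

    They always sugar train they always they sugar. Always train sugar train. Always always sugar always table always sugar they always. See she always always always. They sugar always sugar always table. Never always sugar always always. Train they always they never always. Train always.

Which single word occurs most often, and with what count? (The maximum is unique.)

Unigram frequencies (highest first):
  always: 19
  sugar: 8
  they: 7
  train: 5
  table: 2
  never: 2
  … (2 more, each ≤ 1)

"always", 19 times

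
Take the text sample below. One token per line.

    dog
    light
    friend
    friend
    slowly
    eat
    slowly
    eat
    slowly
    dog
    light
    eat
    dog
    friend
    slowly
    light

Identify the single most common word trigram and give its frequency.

Trigram frequencies (highest first):
  slowly eat slowly: 2
  dog light friend: 1
  light friend friend: 1
  friend friend slowly: 1
  friend slowly eat: 1
  eat slowly eat: 1
  … (7 more, each ≤ 1)

"slowly eat slowly", 2 times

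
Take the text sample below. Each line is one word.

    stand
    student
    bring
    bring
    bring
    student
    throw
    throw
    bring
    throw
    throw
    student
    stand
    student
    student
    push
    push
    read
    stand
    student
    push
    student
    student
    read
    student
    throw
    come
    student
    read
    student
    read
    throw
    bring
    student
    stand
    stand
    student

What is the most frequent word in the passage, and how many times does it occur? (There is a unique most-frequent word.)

Unigram frequencies (highest first):
  student: 13
  throw: 6
  stand: 5
  bring: 5
  read: 4
  push: 3
  … (1 more, each ≤ 1)

"student", 13 times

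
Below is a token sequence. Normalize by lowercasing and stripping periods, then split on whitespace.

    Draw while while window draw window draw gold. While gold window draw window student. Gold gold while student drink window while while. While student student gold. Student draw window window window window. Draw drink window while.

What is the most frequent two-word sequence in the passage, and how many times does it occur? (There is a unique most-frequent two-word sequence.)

"window draw", 4 times

Bigram frequencies (highest first):
  window draw: 4
  while while: 3
  draw window: 3
  window window: 3
  gold while: 2
  student gold: 2
  … (15 more, each ≤ 2)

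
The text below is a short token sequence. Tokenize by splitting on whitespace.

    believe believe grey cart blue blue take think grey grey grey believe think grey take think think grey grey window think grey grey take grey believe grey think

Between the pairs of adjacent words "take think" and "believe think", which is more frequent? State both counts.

"take think" (2 vs 1)

"take think": 2 occurrences
"believe think": 1 occurrence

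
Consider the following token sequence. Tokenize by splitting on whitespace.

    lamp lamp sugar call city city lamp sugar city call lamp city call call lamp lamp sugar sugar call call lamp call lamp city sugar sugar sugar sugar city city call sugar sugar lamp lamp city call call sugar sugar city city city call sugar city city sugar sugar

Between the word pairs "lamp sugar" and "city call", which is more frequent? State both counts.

"city call" (5 vs 3)

"lamp sugar": 3 occurrences
"city call": 5 occurrences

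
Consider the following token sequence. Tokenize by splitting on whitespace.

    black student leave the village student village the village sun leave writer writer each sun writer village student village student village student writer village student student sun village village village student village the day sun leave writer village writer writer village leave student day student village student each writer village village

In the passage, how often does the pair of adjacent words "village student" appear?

7

Scanning the 50 overlapping bigram windows for "village student":
  position 5–6: village student
  position 17–18: village student
  position 19–20: village student
  position 21–22: village student
  position 24–25: village student
  position 30–31: village student
  position 46–47: village student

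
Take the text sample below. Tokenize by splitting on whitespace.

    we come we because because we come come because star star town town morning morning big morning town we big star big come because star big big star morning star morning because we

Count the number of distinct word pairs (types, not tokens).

33 tokens → 32 bigram windows in total.
Repeated bigrams (each contributes count−1 duplicates):
  because star: 2
  because we: 2
  big star: 2
  come because: 2
  star big: 2
  star morning: 2
  we come: 2
7 duplicate windows → 32 − 7 = 25 distinct.

25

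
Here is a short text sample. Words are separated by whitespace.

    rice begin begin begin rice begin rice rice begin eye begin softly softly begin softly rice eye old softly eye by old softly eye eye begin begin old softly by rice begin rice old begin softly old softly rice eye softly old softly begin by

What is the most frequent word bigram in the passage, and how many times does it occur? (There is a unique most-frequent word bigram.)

Bigram frequencies (highest first):
  old softly: 5
  rice begin: 4
  begin begin: 3
  begin rice: 3
  begin softly: 3
  eye begin: 2
  … (19 more, each ≤ 2)

"old softly", 5 times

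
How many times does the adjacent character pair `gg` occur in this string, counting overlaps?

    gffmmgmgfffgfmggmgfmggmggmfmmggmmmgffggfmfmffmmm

Sliding a length-2 window over the 48 characters (47 positions):
  position 15–16: gg
  position 21–22: gg
  position 24–25: gg
  position 30–31: gg
  position 38–39: gg

5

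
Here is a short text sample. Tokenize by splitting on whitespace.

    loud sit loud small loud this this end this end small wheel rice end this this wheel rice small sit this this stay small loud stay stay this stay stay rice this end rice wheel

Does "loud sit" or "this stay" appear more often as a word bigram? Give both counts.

"this stay" (2 vs 1)

"loud sit": 1 occurrence
"this stay": 2 occurrences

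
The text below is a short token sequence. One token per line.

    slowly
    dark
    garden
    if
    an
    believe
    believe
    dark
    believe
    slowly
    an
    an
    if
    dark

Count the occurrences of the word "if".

2

Scanning the 14 tokens for "if":
  position 4: if
  position 13: if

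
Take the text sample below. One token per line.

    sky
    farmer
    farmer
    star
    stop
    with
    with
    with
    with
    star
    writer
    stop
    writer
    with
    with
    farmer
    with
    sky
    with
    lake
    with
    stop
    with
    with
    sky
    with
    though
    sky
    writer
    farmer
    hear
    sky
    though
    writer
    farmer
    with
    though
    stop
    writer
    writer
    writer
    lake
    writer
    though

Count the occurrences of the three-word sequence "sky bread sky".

0

Scanning the 42 overlapping trigram windows for "sky bread sky":
  (none found)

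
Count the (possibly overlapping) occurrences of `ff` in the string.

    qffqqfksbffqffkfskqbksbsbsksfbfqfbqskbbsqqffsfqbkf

4

Sliding a length-2 window over the 50 characters (49 positions):
  position 2–3: ff
  position 10–11: ff
  position 13–14: ff
  position 43–44: ff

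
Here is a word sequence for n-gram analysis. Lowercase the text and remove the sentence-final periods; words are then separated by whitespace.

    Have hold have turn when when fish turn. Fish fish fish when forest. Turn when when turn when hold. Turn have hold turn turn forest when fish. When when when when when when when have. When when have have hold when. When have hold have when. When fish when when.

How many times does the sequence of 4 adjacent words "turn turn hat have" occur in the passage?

Scanning the 47 overlapping 4-gram windows for "turn turn hat have":
  (none found)

0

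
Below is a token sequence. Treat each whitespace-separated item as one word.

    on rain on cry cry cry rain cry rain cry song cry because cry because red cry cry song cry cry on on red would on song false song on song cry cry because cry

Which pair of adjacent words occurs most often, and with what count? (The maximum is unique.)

"cry cry", 5 times

Bigram frequencies (highest first):
  cry cry: 5
  song cry: 3
  cry because: 3
  cry rain: 2
  rain cry: 2
  cry song: 2
  … (15 more, each ≤ 2)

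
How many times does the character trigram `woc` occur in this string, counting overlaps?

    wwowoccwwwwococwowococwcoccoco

Sliding a length-3 window over the 30 characters (28 positions):
  position 4–6: woc
  position 11–13: woc
  position 18–20: woc

3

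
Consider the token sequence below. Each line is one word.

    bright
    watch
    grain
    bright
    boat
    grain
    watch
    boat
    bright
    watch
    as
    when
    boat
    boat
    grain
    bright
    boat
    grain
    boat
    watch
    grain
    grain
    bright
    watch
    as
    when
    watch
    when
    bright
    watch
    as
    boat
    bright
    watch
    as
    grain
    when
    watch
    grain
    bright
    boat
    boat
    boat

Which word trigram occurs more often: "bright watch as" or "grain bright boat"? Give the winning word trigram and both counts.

"bright watch as": 4 occurrences
"grain bright boat": 3 occurrences

"bright watch as" (4 vs 3)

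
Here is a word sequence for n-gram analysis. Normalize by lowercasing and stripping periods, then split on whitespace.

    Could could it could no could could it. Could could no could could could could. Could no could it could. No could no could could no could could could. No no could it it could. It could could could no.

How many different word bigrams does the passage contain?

40 tokens → 39 bigram windows in total.
Repeated bigrams (each contributes count−1 duplicates):
  could could: 12
  could no: 8
  no could: 7
  could it: 5
  it could: 5
32 duplicate windows → 39 − 32 = 7 distinct.

7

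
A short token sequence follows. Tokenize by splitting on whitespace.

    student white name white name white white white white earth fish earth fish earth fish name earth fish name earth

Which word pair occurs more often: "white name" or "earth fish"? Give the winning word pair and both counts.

"white name": 2 occurrences
"earth fish": 4 occurrences

"earth fish" (4 vs 2)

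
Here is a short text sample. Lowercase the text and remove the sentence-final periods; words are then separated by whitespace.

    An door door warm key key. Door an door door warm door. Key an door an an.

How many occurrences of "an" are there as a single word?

5

Scanning the 17 tokens for "an":
  position 1: an
  position 8: an
  position 14: an
  position 16: an
  position 17: an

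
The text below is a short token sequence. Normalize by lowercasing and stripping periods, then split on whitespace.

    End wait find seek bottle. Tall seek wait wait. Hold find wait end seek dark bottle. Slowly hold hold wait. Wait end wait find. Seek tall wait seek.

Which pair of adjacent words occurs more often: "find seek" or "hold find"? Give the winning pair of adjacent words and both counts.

"find seek" (2 vs 1)

"find seek": 2 occurrences
"hold find": 1 occurrence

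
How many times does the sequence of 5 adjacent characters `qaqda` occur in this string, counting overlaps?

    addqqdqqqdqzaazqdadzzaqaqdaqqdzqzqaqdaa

2

Sliding a length-5 window over the 39 characters (35 positions):
  position 23–27: qaqda
  position 34–38: qaqda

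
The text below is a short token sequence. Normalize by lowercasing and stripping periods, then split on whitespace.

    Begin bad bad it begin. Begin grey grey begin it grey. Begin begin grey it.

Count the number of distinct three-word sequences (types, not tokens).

15 tokens → 13 trigram windows in total.
Repeated trigrams (each contributes count−1 duplicates):
  begin begin grey: 2
1 duplicate windows → 13 − 1 = 12 distinct.

12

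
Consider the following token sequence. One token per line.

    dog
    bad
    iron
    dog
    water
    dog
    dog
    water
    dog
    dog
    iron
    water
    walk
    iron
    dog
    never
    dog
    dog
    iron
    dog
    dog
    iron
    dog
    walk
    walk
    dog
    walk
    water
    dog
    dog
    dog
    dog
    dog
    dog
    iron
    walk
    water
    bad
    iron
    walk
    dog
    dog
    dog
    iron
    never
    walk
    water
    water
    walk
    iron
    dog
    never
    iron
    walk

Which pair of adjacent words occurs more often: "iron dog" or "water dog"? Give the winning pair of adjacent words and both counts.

"iron dog": 5 occurrences
"water dog": 3 occurrences

"iron dog" (5 vs 3)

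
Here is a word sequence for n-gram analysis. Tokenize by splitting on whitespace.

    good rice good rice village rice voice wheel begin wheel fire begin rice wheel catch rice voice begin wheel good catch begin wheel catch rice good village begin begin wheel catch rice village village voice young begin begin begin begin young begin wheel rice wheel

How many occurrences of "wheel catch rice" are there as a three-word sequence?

Scanning the 43 overlapping trigram windows for "wheel catch rice":
  position 14–16: wheel catch rice
  position 23–25: wheel catch rice
  position 30–32: wheel catch rice

3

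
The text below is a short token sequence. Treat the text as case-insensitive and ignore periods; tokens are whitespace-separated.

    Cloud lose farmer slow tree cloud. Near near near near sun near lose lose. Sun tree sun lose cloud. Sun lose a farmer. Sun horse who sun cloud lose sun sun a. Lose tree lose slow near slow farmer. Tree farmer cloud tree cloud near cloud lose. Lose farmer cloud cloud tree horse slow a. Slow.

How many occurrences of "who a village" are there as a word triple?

Scanning the 54 overlapping trigram windows for "who a village":
  (none found)

0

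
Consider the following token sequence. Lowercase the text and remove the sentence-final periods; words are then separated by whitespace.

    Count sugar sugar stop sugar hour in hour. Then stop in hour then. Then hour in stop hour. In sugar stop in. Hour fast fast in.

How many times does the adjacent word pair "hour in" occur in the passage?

3

Scanning the 25 overlapping bigram windows for "hour in":
  position 6–7: hour in
  position 15–16: hour in
  position 18–19: hour in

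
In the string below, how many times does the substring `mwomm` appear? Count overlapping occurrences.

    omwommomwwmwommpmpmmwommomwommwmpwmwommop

Sliding a length-5 window over the 41 characters (37 positions):
  position 2–6: mwomm
  position 11–15: mwomm
  position 20–24: mwomm
  position 26–30: mwomm
  position 35–39: mwomm

5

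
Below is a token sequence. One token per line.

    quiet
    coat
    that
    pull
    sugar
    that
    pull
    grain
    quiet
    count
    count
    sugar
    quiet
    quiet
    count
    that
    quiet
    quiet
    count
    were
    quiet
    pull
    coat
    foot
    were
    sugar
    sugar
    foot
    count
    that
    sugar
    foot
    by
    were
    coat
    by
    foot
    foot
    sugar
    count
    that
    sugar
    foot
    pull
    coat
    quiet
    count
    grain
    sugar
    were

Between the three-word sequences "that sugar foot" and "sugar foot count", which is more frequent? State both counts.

"that sugar foot": 2 occurrences
"sugar foot count": 1 occurrence

"that sugar foot" (2 vs 1)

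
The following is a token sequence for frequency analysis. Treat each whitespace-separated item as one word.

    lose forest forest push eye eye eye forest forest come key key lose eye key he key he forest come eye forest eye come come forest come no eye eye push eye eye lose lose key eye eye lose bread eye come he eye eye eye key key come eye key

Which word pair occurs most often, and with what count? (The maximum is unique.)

"eye eye", 7 times

Bigram frequencies (highest first):
  eye eye: 7
  forest come: 3
  eye key: 3
  forest forest: 2
  push eye: 2
  eye forest: 2
  … (26 more, each ≤ 2)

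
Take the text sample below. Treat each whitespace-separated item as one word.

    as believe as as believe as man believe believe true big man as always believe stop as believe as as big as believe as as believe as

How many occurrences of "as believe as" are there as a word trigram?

5

Scanning the 25 overlapping trigram windows for "as believe as":
  position 1–3: as believe as
  position 4–6: as believe as
  position 17–19: as believe as
  position 22–24: as believe as
  position 25–27: as believe as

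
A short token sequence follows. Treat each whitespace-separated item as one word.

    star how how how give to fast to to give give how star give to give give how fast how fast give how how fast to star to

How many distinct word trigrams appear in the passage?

28 tokens → 26 trigram windows in total.
Repeated trigrams (each contributes count−1 duplicates):
  give give how: 2
  to give give: 2
2 duplicate windows → 26 − 2 = 24 distinct.

24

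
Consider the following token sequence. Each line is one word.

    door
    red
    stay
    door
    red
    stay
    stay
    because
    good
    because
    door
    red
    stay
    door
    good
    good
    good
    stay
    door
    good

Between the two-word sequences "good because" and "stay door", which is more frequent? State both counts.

"stay door" (3 vs 1)

"good because": 1 occurrence
"stay door": 3 occurrences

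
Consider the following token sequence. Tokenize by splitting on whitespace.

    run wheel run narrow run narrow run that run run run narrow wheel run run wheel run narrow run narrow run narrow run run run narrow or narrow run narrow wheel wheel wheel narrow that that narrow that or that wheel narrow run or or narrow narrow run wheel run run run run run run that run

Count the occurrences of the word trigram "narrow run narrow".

4

Scanning the 55 overlapping trigram windows for "narrow run narrow":
  position 4–6: narrow run narrow
  position 18–20: narrow run narrow
  position 20–22: narrow run narrow
  position 28–30: narrow run narrow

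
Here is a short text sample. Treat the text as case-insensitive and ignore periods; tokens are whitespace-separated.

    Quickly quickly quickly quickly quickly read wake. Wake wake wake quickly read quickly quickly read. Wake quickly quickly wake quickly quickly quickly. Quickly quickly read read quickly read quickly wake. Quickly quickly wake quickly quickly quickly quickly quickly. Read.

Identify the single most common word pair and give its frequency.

Bigram frequencies (highest first):
  quickly quickly: 15
  quickly read: 6
  wake quickly: 5
  wake wake: 3
  read quickly: 3
  quickly wake: 3
  … (2 more, each ≤ 2)

"quickly quickly", 15 times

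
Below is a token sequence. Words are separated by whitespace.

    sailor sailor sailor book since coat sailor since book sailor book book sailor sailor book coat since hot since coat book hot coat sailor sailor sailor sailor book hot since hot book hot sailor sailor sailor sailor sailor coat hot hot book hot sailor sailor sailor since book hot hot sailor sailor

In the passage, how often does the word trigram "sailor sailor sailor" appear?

Scanning the 50 overlapping trigram windows for "sailor sailor sailor":
  position 1–3: sailor sailor sailor
  position 24–26: sailor sailor sailor
  position 25–27: sailor sailor sailor
  position 34–36: sailor sailor sailor
  position 35–37: sailor sailor sailor
  position 36–38: sailor sailor sailor
  position 44–46: sailor sailor sailor

7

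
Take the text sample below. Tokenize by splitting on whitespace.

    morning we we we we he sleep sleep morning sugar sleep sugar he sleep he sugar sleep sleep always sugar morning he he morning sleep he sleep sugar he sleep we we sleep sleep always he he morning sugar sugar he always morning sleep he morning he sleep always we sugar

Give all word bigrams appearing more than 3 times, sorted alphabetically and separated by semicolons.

Bigram counts meeting the condition (more than 3 times):
  he sleep: 5
  we we: 4

he sleep; we we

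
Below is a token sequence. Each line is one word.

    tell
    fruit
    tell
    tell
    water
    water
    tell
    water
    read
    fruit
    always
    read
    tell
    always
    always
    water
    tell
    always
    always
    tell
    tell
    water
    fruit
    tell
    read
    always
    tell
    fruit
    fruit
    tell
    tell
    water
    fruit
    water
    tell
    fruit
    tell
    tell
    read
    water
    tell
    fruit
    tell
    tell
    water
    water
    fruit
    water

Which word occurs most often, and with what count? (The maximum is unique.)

Unigram frequencies (highest first):
  tell: 18
  water: 11
  fruit: 9
  always: 6
  read: 4

"tell", 18 times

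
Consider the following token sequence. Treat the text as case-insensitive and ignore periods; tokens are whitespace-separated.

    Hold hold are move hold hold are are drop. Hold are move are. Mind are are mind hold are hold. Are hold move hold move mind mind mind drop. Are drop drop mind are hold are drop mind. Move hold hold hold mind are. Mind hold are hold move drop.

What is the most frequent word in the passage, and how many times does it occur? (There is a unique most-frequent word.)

Unigram frequencies (highest first):
  hold: 15
  are: 14
  mind: 9
  move: 6
  drop: 6

"hold", 15 times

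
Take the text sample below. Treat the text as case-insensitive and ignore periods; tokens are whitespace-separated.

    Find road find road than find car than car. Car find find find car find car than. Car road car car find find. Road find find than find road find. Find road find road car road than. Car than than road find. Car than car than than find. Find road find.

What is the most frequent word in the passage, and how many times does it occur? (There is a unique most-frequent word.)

"find", 19 times

Unigram frequencies (highest first):
  find: 19
  car: 12
  road: 10
  than: 10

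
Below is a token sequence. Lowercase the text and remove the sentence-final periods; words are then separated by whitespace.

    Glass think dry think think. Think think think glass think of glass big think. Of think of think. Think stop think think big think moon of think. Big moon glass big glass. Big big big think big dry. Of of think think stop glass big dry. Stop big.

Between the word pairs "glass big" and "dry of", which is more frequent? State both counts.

"glass big" (4 vs 1)

"glass big": 4 occurrences
"dry of": 1 occurrence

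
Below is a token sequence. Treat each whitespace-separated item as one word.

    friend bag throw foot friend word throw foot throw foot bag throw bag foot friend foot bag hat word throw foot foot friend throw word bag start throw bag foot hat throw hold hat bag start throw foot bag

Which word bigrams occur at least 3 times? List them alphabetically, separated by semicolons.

foot bag; foot friend; throw foot

Bigram counts meeting the condition (at least 3 times):
  foot bag: 3
  foot friend: 3
  throw foot: 5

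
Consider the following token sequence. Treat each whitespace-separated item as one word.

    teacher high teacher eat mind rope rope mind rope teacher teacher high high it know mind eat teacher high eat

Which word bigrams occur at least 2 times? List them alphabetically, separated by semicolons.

Bigram counts meeting the condition (at least 2 times):
  mind rope: 2
  teacher high: 3

mind rope; teacher high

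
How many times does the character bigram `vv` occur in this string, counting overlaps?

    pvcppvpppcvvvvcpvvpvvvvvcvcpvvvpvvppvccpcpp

Sliding a length-2 window over the 43 characters (42 positions):
  position 11–12: vv
  position 12–13: vv
  position 13–14: vv
  position 17–18: vv
  position 20–21: vv
  position 21–22: vv
  position 22–23: vv
  position 23–24: vv
  position 29–30: vv
  position 30–31: vv
  … (1 more)

11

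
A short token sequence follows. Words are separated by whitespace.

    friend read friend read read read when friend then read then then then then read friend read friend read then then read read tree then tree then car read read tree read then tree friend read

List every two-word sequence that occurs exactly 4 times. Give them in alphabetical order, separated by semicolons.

Bigram counts meeting the condition (exactly 4 times):
  read read: 4
  then then: 4

read read; then then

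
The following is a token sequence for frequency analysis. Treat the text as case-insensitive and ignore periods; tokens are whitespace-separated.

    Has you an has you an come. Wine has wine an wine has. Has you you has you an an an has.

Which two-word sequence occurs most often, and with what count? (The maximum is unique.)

"has you", 4 times

Bigram frequencies (highest first):
  has you: 4
  you an: 3
  an has: 2
  wine has: 2
  an an: 2
  an come: 1
  … (7 more, each ≤ 1)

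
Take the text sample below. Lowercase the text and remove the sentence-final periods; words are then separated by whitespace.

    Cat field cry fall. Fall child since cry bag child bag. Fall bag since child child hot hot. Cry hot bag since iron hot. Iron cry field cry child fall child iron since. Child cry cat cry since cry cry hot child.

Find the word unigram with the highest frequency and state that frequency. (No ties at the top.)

Unigram frequencies (highest first):
  cry: 9
  child: 8
  since: 5
  hot: 5
  fall: 4
  bag: 4
  … (3 more, each ≤ 3)

"cry", 9 times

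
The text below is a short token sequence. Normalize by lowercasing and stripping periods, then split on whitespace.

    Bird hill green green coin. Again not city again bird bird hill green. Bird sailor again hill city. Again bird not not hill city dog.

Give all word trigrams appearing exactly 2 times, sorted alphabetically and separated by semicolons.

Trigram counts meeting the condition (exactly 2 times):
  bird hill green: 2
  city again bird: 2

bird hill green; city again bird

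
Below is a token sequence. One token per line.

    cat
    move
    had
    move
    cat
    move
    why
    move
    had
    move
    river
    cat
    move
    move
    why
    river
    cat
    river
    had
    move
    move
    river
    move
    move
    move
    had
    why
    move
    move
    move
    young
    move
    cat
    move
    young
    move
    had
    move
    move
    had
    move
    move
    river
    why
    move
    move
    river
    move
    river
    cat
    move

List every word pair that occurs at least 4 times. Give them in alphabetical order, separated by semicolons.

Bigram counts meeting the condition (at least 4 times):
  cat move: 5
  had move: 5
  move had: 5
  move move: 9
  move river: 5

cat move; had move; move had; move move; move river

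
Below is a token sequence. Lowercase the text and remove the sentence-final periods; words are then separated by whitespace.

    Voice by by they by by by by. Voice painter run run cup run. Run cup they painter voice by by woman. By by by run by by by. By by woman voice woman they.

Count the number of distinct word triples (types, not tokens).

25

35 tokens → 33 trigram windows in total.
Repeated trigrams (each contributes count−1 duplicates):
  by by by: 6
  by by woman: 2
  run run cup: 2
  voice by by: 2
8 duplicate windows → 33 − 8 = 25 distinct.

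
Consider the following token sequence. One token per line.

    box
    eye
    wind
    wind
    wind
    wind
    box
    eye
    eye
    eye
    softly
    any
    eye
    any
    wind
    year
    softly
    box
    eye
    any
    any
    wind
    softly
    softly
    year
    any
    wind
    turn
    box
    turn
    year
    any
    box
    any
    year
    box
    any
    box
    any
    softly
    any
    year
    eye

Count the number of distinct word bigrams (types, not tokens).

28

43 tokens → 42 bigram windows in total.
Repeated bigrams (each contributes count−1 duplicates):
  any wind: 3
  box any: 3
  box eye: 3
  wind wind: 3
  any box: 2
  any year: 2
  eye any: 2
  eye eye: 2
  … (2 more repeated)
14 duplicate windows → 42 − 14 = 28 distinct.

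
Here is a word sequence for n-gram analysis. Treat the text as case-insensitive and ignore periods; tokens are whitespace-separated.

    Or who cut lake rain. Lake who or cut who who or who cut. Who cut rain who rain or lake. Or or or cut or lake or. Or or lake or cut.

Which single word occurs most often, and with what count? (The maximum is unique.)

Unigram frequencies (highest first):
  or: 12
  who: 7
  cut: 6
  lake: 5
  rain: 3

"or", 12 times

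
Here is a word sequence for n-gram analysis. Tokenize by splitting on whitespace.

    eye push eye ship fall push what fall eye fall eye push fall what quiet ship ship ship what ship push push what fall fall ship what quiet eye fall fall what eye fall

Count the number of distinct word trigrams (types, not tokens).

31

34 tokens → 32 trigram windows in total.
Repeated trigrams (each contributes count−1 duplicates):
  push what fall: 2
1 duplicate windows → 32 − 1 = 31 distinct.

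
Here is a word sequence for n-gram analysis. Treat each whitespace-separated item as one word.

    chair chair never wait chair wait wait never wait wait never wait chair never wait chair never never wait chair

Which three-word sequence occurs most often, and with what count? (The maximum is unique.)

"never wait chair", 4 times

Trigram frequencies (highest first):
  never wait chair: 4
  chair never wait: 2
  wait wait never: 2
  wait never wait: 2
  wait chair never: 2
  chair chair never: 1
  … (5 more, each ≤ 1)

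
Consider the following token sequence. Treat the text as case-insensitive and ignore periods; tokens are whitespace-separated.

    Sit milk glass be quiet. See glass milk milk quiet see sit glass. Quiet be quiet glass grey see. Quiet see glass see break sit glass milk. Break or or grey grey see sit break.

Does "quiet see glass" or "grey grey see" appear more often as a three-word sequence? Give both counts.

"quiet see glass" (2 vs 1)

"quiet see glass": 2 occurrences
"grey grey see": 1 occurrence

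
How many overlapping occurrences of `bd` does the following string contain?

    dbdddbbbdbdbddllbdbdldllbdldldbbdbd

9

Sliding a length-2 window over the 35 characters (34 positions):
  position 2–3: bd
  position 8–9: bd
  position 10–11: bd
  position 12–13: bd
  position 17–18: bd
  position 19–20: bd
  position 25–26: bd
  position 32–33: bd
  position 34–35: bd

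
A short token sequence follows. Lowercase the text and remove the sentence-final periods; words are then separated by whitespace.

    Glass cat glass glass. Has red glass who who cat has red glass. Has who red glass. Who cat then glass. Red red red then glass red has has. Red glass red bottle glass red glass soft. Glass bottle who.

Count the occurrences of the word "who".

5

Scanning the 40 tokens for "who":
  position 8: who
  position 9: who
  position 15: who
  position 18: who
  position 40: who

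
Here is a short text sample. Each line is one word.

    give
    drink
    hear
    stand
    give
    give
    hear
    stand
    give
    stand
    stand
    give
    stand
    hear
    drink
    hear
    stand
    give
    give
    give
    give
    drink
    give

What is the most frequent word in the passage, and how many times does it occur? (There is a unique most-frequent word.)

Unigram frequencies (highest first):
  give: 10
  stand: 6
  hear: 4
  drink: 3

"give", 10 times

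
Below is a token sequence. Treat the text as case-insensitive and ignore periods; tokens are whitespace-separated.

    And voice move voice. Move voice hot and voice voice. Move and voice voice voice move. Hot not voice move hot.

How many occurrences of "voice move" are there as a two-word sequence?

5

Scanning the 20 overlapping bigram windows for "voice move":
  position 2–3: voice move
  position 4–5: voice move
  position 10–11: voice move
  position 15–16: voice move
  position 19–20: voice move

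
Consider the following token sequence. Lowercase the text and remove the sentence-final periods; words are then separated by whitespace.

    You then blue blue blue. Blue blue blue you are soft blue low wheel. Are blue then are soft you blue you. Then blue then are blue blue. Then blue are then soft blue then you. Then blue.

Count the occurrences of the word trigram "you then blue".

3

Scanning the 36 overlapping trigram windows for "you then blue":
  position 1–3: you then blue
  position 22–24: you then blue
  position 36–38: you then blue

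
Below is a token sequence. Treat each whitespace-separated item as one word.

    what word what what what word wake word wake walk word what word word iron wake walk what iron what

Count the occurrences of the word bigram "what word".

3

Scanning the 19 overlapping bigram windows for "what word":
  position 1–2: what word
  position 5–6: what word
  position 12–13: what word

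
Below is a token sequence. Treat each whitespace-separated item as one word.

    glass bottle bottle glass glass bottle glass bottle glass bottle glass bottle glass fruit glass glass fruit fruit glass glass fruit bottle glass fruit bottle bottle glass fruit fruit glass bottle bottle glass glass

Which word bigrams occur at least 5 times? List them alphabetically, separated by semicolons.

bottle glass; glass bottle; glass fruit

Bigram counts meeting the condition (at least 5 times):
  bottle glass: 8
  glass bottle: 6
  glass fruit: 5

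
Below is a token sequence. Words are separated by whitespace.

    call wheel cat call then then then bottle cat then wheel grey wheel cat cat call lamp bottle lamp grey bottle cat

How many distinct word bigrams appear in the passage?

22 tokens → 21 bigram windows in total.
Repeated bigrams (each contributes count−1 duplicates):
  bottle cat: 2
  cat call: 2
  then then: 2
  wheel cat: 2
4 duplicate windows → 21 − 4 = 17 distinct.

17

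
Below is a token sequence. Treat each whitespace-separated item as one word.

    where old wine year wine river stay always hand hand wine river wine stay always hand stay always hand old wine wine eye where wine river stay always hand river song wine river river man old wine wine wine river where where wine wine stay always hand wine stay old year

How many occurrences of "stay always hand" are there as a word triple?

5

Scanning the 49 overlapping trigram windows for "stay always hand":
  position 7–9: stay always hand
  position 14–16: stay always hand
  position 17–19: stay always hand
  position 27–29: stay always hand
  position 45–47: stay always hand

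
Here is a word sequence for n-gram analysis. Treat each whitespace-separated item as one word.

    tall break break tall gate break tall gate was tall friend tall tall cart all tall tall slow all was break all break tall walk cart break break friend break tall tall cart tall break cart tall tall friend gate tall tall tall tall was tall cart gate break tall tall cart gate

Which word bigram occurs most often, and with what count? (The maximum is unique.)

Bigram frequencies (highest first):
  tall tall: 8
  break tall: 5
  tall cart: 4
  tall break: 2
  break break: 2
  tall gate: 2
  … (24 more, each ≤ 2)

"tall tall", 8 times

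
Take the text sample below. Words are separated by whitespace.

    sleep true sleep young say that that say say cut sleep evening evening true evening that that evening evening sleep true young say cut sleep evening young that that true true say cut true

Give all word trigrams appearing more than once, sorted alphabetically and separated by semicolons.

Trigram counts meeting the condition (more than once):
  cut sleep evening: 2
  say cut sleep: 2

cut sleep evening; say cut sleep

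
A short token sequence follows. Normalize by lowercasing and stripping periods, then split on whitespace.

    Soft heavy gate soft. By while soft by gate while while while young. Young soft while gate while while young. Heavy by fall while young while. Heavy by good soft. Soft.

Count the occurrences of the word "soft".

Scanning the 31 tokens for "soft":
  position 1: soft
  position 4: soft
  position 7: soft
  position 15: soft
  position 30: soft
  position 31: soft

6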